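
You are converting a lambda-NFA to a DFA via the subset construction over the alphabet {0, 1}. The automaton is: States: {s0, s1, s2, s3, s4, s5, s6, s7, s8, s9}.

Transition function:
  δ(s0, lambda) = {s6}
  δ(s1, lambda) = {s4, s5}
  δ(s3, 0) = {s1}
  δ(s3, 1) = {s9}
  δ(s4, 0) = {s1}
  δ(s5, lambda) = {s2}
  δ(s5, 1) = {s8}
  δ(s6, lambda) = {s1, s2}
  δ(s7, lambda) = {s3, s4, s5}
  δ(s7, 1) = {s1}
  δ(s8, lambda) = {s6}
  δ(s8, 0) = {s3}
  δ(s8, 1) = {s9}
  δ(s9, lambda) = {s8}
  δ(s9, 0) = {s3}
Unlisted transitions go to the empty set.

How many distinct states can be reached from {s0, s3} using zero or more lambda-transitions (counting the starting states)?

Start with {s0, s3}.
From s0 via lambda: add s6.
From s6 via lambda: add s1, s2.
From s1 via lambda: add s4, s5.
lambda-closure = {s0, s1, s2, s3, s4, s5, s6}, which has 7 states.

7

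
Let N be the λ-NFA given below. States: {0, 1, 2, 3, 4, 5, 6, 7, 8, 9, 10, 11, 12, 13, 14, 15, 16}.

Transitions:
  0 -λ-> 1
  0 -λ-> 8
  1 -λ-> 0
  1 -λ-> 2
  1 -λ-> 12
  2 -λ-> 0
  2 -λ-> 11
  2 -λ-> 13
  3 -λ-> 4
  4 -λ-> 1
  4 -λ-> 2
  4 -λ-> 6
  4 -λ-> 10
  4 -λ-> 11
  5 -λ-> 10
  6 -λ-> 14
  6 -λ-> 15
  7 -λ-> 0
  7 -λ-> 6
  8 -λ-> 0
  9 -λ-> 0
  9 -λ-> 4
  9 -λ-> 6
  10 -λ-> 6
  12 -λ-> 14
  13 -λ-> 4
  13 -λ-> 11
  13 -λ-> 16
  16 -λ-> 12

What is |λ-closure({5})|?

Start with {5}.
From 5 via λ: add 10.
From 10 via λ: add 6.
From 6 via λ: add 14, 15.
λ-closure = {5, 6, 10, 14, 15}, which has 5 states.

5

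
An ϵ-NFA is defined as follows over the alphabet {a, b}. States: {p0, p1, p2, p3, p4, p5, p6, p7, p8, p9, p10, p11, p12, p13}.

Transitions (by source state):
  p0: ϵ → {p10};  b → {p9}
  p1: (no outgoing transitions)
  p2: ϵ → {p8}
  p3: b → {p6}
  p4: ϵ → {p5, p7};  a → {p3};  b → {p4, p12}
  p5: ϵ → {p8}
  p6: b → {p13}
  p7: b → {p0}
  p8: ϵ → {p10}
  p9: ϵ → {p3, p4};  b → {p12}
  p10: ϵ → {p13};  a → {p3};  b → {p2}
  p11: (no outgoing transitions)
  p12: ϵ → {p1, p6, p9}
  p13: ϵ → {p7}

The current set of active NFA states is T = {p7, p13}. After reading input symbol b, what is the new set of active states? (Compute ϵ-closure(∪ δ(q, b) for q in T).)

{p0, p7, p10, p13}

p7 on b → {p0}.
No b-transition from p13.
Union after reading b: {p0}.
Now take the ϵ-closure:
From p0 via ϵ: add p10.
From p10 via ϵ: add p13.
From p13 via ϵ: add p7.
No new states can be added; the closed set is {p0, p7, p10, p13}.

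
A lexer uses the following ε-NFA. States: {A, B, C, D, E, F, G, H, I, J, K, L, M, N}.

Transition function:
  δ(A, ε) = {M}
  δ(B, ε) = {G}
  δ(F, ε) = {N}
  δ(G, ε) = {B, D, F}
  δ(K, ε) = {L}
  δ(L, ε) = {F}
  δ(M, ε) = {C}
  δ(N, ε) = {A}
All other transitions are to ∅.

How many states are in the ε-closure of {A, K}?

7

Start with {A, K}.
From A via ε: add M.
From K via ε: add L.
From L via ε: add F.
From M via ε: add C.
From F via ε: add N.
ε-closure = {A, C, F, K, L, M, N}, which has 7 states.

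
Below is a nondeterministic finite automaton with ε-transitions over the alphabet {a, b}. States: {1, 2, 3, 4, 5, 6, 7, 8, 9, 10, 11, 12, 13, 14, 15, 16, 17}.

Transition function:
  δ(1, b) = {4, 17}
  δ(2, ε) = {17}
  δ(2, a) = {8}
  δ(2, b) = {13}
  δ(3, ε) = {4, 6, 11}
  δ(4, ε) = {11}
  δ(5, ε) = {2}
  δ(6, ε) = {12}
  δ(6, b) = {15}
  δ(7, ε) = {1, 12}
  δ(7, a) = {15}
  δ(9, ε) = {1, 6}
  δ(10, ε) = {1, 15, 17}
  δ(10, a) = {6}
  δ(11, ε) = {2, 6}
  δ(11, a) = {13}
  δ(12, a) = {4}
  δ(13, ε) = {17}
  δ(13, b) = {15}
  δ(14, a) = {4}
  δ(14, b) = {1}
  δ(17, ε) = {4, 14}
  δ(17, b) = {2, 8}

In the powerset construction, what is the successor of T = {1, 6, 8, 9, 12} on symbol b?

1 on b → {4, 17}.
6 on b → {15}.
No b-transition from 8, 9, 12.
Union after reading b: {4, 15, 17}.
Now take the ε-closure:
From 4 via ε: add 11.
From 17 via ε: add 14.
From 11 via ε: add 2, 6.
From 6 via ε: add 12.
No new states can be added; the closed set is {2, 4, 6, 11, 12, 14, 15, 17}.

{2, 4, 6, 11, 12, 14, 15, 17}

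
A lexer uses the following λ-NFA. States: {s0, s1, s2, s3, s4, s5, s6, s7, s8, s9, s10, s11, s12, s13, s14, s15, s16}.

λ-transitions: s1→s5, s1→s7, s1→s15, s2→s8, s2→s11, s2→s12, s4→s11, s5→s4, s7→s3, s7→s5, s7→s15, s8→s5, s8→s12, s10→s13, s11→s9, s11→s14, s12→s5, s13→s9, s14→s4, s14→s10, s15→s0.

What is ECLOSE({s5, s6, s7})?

{s0, s3, s4, s5, s6, s7, s9, s10, s11, s13, s14, s15}

Start with {s5, s6, s7}.
From s5 via λ: add s4.
From s7 via λ: add s3, s15.
From s4 via λ: add s11.
From s15 via λ: add s0.
From s11 via λ: add s9, s14.
From s14 via λ: add s10.
From s10 via λ: add s13.
No new states can be added; the closed set is {s0, s3, s4, s5, s6, s7, s9, s10, s11, s13, s14, s15}.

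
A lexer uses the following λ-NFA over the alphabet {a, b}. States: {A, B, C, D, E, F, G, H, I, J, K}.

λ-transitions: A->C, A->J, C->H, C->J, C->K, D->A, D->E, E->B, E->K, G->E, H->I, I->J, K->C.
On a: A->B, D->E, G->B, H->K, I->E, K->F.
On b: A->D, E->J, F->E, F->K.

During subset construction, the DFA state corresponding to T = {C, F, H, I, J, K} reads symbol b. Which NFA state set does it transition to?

F on b → {E, K}.
No b-transition from C, H, I, J, K.
Union after reading b: {E, K}.
Now take the λ-closure:
From E via λ: add B.
From K via λ: add C.
From C via λ: add H, J.
From H via λ: add I.
No new states can be added; the closed set is {B, C, E, H, I, J, K}.

{B, C, E, H, I, J, K}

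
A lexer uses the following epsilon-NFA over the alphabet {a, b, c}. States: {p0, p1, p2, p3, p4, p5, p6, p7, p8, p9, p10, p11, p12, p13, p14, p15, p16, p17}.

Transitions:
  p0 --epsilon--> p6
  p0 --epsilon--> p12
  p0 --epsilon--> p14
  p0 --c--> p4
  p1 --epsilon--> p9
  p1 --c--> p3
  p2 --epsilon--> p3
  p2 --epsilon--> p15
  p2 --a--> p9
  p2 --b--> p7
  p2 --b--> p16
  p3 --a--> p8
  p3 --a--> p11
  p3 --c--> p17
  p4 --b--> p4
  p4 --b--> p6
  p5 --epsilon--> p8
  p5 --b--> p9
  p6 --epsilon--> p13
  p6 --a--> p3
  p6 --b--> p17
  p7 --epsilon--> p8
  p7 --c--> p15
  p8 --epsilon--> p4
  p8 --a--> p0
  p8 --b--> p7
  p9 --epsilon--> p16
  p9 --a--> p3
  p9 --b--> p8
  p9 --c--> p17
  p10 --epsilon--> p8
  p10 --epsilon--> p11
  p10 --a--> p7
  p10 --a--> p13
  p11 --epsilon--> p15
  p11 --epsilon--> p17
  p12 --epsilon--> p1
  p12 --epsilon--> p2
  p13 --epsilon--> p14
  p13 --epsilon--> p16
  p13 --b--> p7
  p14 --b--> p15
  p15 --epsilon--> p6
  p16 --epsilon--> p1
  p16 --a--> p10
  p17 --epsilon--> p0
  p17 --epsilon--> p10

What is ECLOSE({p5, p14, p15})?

{p1, p4, p5, p6, p8, p9, p13, p14, p15, p16}

Start with {p5, p14, p15}.
From p5 via epsilon: add p8.
From p15 via epsilon: add p6.
From p6 via epsilon: add p13.
From p8 via epsilon: add p4.
From p13 via epsilon: add p16.
From p16 via epsilon: add p1.
From p1 via epsilon: add p9.
No new states can be added; the closed set is {p1, p4, p5, p6, p8, p9, p13, p14, p15, p16}.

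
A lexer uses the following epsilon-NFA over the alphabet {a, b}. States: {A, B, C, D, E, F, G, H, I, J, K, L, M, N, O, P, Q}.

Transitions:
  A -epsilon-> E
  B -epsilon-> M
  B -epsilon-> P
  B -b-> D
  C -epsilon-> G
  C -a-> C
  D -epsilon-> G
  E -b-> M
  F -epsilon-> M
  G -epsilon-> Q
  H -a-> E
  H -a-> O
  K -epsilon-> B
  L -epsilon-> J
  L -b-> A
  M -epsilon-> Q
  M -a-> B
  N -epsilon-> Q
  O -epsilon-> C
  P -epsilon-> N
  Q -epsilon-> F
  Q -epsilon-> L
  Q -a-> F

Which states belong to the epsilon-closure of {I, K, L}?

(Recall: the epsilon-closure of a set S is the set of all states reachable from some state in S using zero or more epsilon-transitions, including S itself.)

Start with {I, K, L}.
From K via epsilon: add B.
From L via epsilon: add J.
From B via epsilon: add M, P.
From M via epsilon: add Q.
From P via epsilon: add N.
From Q via epsilon: add F.
No new states can be added; the closed set is {B, F, I, J, K, L, M, N, P, Q}.

{B, F, I, J, K, L, M, N, P, Q}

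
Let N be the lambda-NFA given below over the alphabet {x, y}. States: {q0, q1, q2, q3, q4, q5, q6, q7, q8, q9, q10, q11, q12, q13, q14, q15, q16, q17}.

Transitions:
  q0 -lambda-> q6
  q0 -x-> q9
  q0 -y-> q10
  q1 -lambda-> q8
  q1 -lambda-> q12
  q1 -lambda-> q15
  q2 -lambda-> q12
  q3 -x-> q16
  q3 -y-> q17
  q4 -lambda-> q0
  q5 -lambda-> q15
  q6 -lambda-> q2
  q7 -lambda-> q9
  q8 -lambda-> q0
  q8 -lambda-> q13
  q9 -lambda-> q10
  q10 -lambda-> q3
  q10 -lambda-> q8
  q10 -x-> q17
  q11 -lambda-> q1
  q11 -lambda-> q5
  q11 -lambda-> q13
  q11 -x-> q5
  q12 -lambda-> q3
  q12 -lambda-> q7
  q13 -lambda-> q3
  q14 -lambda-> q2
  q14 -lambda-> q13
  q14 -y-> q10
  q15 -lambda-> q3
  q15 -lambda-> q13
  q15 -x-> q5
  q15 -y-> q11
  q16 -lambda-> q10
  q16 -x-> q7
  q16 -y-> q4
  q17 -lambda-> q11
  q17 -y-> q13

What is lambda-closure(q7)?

Start with {q7}.
From q7 via lambda: add q9.
From q9 via lambda: add q10.
From q10 via lambda: add q3, q8.
From q8 via lambda: add q0, q13.
From q0 via lambda: add q6.
From q6 via lambda: add q2.
From q2 via lambda: add q12.
No new states can be added; the closed set is {q0, q2, q3, q6, q7, q8, q9, q10, q12, q13}.

{q0, q2, q3, q6, q7, q8, q9, q10, q12, q13}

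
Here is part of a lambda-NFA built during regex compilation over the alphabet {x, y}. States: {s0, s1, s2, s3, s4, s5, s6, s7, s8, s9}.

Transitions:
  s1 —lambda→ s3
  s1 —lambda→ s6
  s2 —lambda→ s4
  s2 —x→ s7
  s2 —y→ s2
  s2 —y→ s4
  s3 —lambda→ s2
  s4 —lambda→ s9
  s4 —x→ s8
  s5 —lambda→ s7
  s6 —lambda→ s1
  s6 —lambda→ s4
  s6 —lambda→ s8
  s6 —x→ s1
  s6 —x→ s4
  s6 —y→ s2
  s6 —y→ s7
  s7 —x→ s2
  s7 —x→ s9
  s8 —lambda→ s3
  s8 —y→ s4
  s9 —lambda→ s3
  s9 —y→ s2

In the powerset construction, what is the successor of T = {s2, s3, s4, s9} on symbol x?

s2 on x → {s7}.
s4 on x → {s8}.
No x-transition from s3, s9.
Union after reading x: {s7, s8}.
Now take the lambda-closure:
From s8 via lambda: add s3.
From s3 via lambda: add s2.
From s2 via lambda: add s4.
From s4 via lambda: add s9.
No new states can be added; the closed set is {s2, s3, s4, s7, s8, s9}.

{s2, s3, s4, s7, s8, s9}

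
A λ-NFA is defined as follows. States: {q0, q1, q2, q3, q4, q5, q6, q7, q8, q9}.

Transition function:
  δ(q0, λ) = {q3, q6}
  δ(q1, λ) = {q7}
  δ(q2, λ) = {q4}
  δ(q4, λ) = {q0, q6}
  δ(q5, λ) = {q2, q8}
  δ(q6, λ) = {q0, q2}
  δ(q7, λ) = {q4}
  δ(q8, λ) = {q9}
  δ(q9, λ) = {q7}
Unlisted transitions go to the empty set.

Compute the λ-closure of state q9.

Start with {q9}.
From q9 via λ: add q7.
From q7 via λ: add q4.
From q4 via λ: add q0, q6.
From q0 via λ: add q3.
From q6 via λ: add q2.
No new states can be added; the closed set is {q0, q2, q3, q4, q6, q7, q9}.

{q0, q2, q3, q4, q6, q7, q9}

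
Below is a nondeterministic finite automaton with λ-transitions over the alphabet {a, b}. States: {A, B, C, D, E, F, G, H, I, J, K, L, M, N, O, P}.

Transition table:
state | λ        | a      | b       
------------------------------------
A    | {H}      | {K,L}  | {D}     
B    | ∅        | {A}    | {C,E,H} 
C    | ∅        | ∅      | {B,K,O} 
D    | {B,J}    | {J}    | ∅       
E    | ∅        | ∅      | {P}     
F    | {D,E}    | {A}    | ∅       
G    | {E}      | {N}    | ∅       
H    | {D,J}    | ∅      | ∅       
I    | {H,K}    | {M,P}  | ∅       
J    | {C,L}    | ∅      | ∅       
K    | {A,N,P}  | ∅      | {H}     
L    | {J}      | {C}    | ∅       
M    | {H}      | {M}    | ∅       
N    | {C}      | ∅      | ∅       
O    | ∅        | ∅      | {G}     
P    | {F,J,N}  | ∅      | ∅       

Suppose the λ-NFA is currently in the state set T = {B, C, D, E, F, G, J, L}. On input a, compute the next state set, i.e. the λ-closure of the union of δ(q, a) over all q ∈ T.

B on a → {A}.
D on a → {J}.
F on a → {A}.
G on a → {N}.
L on a → {C}.
No a-transition from C, E, J.
Union after reading a: {A, C, J, N}.
Now take the λ-closure:
From A via λ: add H.
From J via λ: add L.
From H via λ: add D.
From D via λ: add B.
No new states can be added; the closed set is {A, B, C, D, H, J, L, N}.

{A, B, C, D, H, J, L, N}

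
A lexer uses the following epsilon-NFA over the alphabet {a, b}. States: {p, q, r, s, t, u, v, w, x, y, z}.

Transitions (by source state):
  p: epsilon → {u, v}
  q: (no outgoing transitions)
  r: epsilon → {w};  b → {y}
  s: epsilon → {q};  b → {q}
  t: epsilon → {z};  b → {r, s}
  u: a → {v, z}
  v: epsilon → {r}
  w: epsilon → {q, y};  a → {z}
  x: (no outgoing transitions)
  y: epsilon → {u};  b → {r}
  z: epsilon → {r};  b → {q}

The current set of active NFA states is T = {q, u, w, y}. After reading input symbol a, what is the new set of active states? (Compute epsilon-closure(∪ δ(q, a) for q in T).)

{q, r, u, v, w, y, z}

u on a → {v, z}.
w on a → {z}.
No a-transition from q, y.
Union after reading a: {v, z}.
Now take the epsilon-closure:
From v via epsilon: add r.
From r via epsilon: add w.
From w via epsilon: add q, y.
From y via epsilon: add u.
No new states can be added; the closed set is {q, r, u, v, w, y, z}.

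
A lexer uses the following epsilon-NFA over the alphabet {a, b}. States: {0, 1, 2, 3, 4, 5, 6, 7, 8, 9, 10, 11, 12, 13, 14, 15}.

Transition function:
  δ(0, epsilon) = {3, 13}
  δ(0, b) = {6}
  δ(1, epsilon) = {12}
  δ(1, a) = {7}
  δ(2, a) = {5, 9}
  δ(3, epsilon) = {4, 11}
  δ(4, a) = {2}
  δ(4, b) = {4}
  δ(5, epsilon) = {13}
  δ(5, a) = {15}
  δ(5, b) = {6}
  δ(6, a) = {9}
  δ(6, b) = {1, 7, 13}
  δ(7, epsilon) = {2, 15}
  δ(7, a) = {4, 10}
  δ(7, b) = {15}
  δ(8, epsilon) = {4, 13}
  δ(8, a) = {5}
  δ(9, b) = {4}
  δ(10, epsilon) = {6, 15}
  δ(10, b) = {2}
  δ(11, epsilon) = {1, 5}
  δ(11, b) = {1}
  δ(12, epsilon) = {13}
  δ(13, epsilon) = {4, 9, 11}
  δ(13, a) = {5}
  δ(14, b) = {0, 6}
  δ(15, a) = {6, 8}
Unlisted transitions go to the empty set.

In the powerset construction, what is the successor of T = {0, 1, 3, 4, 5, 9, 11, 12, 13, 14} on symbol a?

1 on a → {7}.
4 on a → {2}.
5 on a → {15}.
13 on a → {5}.
No a-transition from 0, 3, 9, 11, 12, 14.
Union after reading a: {2, 5, 7, 15}.
Now take the epsilon-closure:
From 5 via epsilon: add 13.
From 13 via epsilon: add 4, 9, 11.
From 11 via epsilon: add 1.
From 1 via epsilon: add 12.
No new states can be added; the closed set is {1, 2, 4, 5, 7, 9, 11, 12, 13, 15}.

{1, 2, 4, 5, 7, 9, 11, 12, 13, 15}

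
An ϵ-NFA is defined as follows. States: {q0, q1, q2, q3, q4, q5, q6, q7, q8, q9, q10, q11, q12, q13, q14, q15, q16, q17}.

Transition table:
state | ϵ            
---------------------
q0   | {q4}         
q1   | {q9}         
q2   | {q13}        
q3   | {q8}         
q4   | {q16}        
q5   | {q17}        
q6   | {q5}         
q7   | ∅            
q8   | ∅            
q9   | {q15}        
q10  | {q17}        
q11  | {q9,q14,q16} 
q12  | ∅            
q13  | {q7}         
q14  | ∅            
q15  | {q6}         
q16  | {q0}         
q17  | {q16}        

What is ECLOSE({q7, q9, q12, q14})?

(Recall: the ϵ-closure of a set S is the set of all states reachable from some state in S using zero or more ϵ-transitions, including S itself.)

{q0, q4, q5, q6, q7, q9, q12, q14, q15, q16, q17}

Start with {q7, q9, q12, q14}.
From q9 via ϵ: add q15.
From q15 via ϵ: add q6.
From q6 via ϵ: add q5.
From q5 via ϵ: add q17.
From q17 via ϵ: add q16.
From q16 via ϵ: add q0.
From q0 via ϵ: add q4.
No new states can be added; the closed set is {q0, q4, q5, q6, q7, q9, q12, q14, q15, q16, q17}.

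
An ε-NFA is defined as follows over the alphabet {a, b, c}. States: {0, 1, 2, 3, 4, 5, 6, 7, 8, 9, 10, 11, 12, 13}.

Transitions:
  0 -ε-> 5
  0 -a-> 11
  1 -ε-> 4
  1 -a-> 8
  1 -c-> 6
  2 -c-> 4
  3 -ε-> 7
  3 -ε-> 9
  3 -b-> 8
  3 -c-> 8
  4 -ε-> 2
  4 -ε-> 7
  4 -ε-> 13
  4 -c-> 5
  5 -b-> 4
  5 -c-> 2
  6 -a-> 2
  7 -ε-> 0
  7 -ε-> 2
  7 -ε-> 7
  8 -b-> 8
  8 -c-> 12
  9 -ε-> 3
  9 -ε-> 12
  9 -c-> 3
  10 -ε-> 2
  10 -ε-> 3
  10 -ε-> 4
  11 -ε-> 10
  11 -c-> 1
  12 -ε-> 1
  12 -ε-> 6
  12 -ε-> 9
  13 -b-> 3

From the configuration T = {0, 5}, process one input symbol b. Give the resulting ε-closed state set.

5 on b → {4}.
No b-transition from 0.
Union after reading b: {4}.
Now take the ε-closure:
From 4 via ε: add 2, 7, 13.
From 7 via ε: add 0.
From 0 via ε: add 5.
No new states can be added; the closed set is {0, 2, 4, 5, 7, 13}.

{0, 2, 4, 5, 7, 13}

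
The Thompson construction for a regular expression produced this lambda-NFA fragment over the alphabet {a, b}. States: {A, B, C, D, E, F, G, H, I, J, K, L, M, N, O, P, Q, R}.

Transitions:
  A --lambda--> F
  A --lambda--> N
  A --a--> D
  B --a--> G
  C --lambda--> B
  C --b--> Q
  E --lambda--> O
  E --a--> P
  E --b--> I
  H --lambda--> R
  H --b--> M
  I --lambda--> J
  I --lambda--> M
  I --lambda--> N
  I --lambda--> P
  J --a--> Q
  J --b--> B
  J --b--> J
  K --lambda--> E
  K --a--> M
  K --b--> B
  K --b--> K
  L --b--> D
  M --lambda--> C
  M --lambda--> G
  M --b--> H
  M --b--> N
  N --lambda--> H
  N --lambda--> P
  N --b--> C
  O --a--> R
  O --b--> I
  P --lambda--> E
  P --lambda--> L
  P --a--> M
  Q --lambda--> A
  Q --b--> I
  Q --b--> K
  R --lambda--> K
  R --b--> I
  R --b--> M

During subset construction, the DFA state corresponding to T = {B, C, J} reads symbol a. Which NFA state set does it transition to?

B on a → {G}.
J on a → {Q}.
No a-transition from C.
Union after reading a: {G, Q}.
Now take the lambda-closure:
From Q via lambda: add A.
From A via lambda: add F, N.
From N via lambda: add H, P.
From H via lambda: add R.
From P via lambda: add E, L.
From E via lambda: add O.
From R via lambda: add K.
No new states can be added; the closed set is {A, E, F, G, H, K, L, N, O, P, Q, R}.

{A, E, F, G, H, K, L, N, O, P, Q, R}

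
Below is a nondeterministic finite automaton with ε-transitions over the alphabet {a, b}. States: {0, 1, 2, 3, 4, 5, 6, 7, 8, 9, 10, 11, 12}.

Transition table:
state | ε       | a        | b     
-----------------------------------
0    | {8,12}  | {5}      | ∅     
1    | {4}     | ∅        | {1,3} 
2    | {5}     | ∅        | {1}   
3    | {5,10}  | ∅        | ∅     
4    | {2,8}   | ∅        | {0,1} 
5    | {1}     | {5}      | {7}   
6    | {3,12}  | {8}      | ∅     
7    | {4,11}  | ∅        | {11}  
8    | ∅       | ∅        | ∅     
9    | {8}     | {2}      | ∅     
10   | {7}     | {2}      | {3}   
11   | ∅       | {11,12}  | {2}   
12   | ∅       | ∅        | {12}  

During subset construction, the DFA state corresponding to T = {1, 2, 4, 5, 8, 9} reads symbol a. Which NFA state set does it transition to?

{1, 2, 4, 5, 8}

5 on a → {5}.
9 on a → {2}.
No a-transition from 1, 2, 4, 8.
Union after reading a: {2, 5}.
Now take the ε-closure:
From 5 via ε: add 1.
From 1 via ε: add 4.
From 4 via ε: add 8.
No new states can be added; the closed set is {1, 2, 4, 5, 8}.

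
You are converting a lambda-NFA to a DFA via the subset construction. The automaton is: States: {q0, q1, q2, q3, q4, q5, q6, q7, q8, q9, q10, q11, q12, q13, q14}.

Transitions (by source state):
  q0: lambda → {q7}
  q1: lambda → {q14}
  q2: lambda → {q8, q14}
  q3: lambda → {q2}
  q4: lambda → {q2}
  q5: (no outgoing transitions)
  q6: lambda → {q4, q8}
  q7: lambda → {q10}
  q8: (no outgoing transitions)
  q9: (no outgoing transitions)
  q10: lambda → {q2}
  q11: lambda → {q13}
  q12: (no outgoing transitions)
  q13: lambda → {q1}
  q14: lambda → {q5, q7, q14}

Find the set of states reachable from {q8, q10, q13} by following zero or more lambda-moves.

{q1, q2, q5, q7, q8, q10, q13, q14}

Start with {q8, q10, q13}.
From q10 via lambda: add q2.
From q13 via lambda: add q1.
From q1 via lambda: add q14.
From q14 via lambda: add q5, q7.
No new states can be added; the closed set is {q1, q2, q5, q7, q8, q10, q13, q14}.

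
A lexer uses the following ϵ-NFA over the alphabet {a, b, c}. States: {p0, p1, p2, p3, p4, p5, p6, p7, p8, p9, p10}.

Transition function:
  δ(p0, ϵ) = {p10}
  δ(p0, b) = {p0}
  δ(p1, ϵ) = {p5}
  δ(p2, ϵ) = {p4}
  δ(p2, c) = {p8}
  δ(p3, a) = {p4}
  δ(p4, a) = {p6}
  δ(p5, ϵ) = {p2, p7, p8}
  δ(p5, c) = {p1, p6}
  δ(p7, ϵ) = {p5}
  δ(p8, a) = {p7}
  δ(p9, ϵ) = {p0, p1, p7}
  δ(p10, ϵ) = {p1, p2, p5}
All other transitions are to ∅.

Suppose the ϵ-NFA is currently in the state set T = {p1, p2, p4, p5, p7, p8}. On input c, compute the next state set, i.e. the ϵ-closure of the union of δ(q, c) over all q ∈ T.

p2 on c → {p8}.
p5 on c → {p1, p6}.
No c-transition from p1, p4, p7, p8.
Union after reading c: {p1, p6, p8}.
Now take the ϵ-closure:
From p1 via ϵ: add p5.
From p5 via ϵ: add p2, p7.
From p2 via ϵ: add p4.
No new states can be added; the closed set is {p1, p2, p4, p5, p6, p7, p8}.

{p1, p2, p4, p5, p6, p7, p8}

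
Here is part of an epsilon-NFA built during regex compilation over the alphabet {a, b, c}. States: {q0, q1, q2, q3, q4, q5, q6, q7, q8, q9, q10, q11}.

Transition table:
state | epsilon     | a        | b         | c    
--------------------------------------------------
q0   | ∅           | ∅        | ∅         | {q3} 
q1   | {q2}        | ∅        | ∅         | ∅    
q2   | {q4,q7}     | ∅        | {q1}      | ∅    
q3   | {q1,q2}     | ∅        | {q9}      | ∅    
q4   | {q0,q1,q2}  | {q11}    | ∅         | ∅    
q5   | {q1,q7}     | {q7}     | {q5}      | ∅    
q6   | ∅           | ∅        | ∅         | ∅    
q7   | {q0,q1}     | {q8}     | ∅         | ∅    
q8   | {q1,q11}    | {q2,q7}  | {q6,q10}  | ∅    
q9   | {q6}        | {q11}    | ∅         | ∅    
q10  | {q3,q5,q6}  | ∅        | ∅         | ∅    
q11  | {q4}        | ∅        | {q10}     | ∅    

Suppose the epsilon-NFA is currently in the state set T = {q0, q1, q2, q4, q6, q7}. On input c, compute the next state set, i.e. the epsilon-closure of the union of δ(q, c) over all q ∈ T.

q0 on c → {q3}.
No c-transition from q1, q2, q4, q6, q7.
Union after reading c: {q3}.
Now take the epsilon-closure:
From q3 via epsilon: add q1, q2.
From q2 via epsilon: add q4, q7.
From q4 via epsilon: add q0.
No new states can be added; the closed set is {q0, q1, q2, q3, q4, q7}.

{q0, q1, q2, q3, q4, q7}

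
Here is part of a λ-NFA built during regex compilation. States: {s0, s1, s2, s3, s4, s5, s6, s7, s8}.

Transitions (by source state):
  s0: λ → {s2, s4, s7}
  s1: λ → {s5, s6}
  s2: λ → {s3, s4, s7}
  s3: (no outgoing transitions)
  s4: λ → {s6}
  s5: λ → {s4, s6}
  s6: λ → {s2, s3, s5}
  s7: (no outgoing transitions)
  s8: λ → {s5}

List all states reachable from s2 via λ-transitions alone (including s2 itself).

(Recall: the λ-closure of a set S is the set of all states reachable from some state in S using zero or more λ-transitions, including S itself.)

{s2, s3, s4, s5, s6, s7}

Start with {s2}.
From s2 via λ: add s3, s4, s7.
From s4 via λ: add s6.
From s6 via λ: add s5.
No new states can be added; the closed set is {s2, s3, s4, s5, s6, s7}.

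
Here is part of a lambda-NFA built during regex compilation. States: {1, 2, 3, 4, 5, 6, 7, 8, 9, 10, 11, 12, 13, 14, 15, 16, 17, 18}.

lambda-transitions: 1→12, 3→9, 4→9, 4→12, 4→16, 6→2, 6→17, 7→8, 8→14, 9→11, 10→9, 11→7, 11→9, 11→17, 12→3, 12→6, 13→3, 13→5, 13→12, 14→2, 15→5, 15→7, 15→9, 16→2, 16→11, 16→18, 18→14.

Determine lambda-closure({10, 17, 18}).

{2, 7, 8, 9, 10, 11, 14, 17, 18}

Start with {10, 17, 18}.
From 10 via lambda: add 9.
From 18 via lambda: add 14.
From 9 via lambda: add 11.
From 14 via lambda: add 2.
From 11 via lambda: add 7.
From 7 via lambda: add 8.
No new states can be added; the closed set is {2, 7, 8, 9, 10, 11, 14, 17, 18}.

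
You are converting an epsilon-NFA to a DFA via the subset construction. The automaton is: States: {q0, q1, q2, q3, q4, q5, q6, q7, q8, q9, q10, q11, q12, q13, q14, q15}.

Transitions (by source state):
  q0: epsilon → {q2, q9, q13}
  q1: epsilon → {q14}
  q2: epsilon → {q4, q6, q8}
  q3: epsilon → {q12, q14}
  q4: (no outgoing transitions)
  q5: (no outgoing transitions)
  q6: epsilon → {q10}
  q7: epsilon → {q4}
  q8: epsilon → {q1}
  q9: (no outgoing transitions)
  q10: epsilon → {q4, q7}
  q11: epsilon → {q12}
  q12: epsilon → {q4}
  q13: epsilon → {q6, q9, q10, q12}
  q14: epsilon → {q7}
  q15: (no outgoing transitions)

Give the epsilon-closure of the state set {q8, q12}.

Start with {q8, q12}.
From q8 via epsilon: add q1.
From q12 via epsilon: add q4.
From q1 via epsilon: add q14.
From q14 via epsilon: add q7.
No new states can be added; the closed set is {q1, q4, q7, q8, q12, q14}.

{q1, q4, q7, q8, q12, q14}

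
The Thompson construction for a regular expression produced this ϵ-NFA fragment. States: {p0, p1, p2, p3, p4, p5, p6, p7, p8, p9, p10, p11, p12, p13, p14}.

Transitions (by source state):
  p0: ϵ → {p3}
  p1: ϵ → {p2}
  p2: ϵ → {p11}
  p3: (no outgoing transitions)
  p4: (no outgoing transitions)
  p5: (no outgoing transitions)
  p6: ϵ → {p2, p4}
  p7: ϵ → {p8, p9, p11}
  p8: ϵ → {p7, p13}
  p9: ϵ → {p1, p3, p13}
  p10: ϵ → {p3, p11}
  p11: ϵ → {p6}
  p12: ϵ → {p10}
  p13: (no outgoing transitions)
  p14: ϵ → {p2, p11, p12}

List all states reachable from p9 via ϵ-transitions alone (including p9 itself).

Start with {p9}.
From p9 via ϵ: add p1, p3, p13.
From p1 via ϵ: add p2.
From p2 via ϵ: add p11.
From p11 via ϵ: add p6.
From p6 via ϵ: add p4.
No new states can be added; the closed set is {p1, p2, p3, p4, p6, p9, p11, p13}.

{p1, p2, p3, p4, p6, p9, p11, p13}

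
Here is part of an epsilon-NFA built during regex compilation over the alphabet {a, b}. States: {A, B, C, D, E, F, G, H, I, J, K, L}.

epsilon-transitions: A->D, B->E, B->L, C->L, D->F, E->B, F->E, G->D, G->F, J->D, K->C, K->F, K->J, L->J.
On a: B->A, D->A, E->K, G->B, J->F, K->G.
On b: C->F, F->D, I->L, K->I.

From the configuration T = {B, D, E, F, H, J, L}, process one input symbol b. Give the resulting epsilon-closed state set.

{B, D, E, F, J, L}

F on b → {D}.
No b-transition from B, D, E, H, J, L.
Union after reading b: {D}.
Now take the epsilon-closure:
From D via epsilon: add F.
From F via epsilon: add E.
From E via epsilon: add B.
From B via epsilon: add L.
From L via epsilon: add J.
No new states can be added; the closed set is {B, D, E, F, J, L}.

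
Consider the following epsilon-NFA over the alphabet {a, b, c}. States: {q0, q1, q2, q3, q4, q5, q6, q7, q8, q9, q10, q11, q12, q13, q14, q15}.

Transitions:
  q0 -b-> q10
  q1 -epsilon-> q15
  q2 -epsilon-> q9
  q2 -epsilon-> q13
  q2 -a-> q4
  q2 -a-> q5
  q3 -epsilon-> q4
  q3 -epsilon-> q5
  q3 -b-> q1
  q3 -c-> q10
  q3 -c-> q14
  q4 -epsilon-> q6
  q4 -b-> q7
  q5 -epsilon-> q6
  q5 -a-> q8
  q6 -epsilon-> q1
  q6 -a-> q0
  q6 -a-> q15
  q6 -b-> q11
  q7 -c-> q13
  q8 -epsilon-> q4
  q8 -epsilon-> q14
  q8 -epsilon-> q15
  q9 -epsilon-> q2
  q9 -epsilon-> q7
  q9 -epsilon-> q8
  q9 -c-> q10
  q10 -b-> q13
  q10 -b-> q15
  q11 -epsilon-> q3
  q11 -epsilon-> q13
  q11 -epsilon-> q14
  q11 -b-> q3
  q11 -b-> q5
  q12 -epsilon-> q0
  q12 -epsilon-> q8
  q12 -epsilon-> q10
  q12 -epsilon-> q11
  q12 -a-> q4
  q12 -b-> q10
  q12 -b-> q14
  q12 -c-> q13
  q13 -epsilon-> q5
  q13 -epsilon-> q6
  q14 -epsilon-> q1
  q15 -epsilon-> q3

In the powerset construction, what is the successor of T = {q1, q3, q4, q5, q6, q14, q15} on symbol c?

q3 on c → {q10, q14}.
No c-transition from q1, q4, q5, q6, q14, q15.
Union after reading c: {q10, q14}.
Now take the epsilon-closure:
From q14 via epsilon: add q1.
From q1 via epsilon: add q15.
From q15 via epsilon: add q3.
From q3 via epsilon: add q4, q5.
From q4 via epsilon: add q6.
No new states can be added; the closed set is {q1, q3, q4, q5, q6, q10, q14, q15}.

{q1, q3, q4, q5, q6, q10, q14, q15}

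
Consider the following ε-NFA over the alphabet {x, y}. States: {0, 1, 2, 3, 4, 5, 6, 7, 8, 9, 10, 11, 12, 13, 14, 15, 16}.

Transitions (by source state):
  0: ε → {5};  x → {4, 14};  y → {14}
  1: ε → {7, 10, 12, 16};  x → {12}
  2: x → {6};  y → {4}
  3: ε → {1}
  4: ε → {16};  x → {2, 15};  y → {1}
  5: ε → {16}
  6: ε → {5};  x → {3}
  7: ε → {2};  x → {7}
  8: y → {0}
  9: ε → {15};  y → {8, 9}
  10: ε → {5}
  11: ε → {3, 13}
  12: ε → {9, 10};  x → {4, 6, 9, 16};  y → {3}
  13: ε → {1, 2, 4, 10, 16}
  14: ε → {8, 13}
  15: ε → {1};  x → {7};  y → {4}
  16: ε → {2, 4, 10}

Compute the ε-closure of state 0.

{0, 2, 4, 5, 10, 16}

Start with {0}.
From 0 via ε: add 5.
From 5 via ε: add 16.
From 16 via ε: add 2, 4, 10.
No new states can be added; the closed set is {0, 2, 4, 5, 10, 16}.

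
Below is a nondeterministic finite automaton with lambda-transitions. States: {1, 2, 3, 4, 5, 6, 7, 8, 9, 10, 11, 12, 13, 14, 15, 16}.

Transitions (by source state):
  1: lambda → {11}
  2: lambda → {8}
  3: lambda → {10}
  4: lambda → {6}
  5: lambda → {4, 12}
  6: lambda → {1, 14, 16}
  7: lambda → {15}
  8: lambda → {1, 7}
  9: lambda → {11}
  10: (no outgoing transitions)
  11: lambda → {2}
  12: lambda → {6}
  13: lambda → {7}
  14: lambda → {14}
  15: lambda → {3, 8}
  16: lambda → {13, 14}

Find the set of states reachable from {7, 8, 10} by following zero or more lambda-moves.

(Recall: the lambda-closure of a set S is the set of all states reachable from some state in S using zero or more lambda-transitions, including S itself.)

Start with {7, 8, 10}.
From 7 via lambda: add 15.
From 8 via lambda: add 1.
From 1 via lambda: add 11.
From 15 via lambda: add 3.
From 11 via lambda: add 2.
No new states can be added; the closed set is {1, 2, 3, 7, 8, 10, 11, 15}.

{1, 2, 3, 7, 8, 10, 11, 15}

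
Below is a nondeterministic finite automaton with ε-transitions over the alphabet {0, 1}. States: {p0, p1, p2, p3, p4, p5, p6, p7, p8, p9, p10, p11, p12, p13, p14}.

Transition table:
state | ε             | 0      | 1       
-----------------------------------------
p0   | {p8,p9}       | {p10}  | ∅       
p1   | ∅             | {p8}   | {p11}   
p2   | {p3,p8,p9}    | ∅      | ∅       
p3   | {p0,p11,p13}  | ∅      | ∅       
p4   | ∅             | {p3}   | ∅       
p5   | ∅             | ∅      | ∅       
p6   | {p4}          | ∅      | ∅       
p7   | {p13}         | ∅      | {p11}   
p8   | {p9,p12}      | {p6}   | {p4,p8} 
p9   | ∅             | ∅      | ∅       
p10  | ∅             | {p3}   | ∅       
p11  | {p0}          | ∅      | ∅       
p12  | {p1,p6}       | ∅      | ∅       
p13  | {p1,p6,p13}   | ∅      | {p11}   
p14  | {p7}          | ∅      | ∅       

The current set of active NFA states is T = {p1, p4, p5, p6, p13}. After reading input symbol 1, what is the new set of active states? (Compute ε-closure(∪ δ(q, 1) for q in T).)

{p0, p1, p4, p6, p8, p9, p11, p12}

p1 on 1 → {p11}.
p13 on 1 → {p11}.
No 1-transition from p4, p5, p6.
Union after reading 1: {p11}.
Now take the ε-closure:
From p11 via ε: add p0.
From p0 via ε: add p8, p9.
From p8 via ε: add p12.
From p12 via ε: add p1, p6.
From p6 via ε: add p4.
No new states can be added; the closed set is {p0, p1, p4, p6, p8, p9, p11, p12}.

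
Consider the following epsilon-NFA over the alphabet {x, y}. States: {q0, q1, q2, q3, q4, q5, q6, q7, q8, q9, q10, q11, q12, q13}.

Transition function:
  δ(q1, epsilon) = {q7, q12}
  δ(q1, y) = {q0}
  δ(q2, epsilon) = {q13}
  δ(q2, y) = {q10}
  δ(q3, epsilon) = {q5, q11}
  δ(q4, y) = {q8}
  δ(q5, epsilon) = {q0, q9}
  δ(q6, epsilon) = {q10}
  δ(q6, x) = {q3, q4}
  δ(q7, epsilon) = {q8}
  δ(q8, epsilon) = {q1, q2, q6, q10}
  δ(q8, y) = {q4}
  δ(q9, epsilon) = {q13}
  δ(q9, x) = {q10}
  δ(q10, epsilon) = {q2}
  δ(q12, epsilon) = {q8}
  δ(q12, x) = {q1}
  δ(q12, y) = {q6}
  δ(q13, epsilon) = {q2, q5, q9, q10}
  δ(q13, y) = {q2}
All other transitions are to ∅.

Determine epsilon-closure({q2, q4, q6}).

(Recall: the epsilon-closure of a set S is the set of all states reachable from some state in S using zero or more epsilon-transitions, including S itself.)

Start with {q2, q4, q6}.
From q2 via epsilon: add q13.
From q6 via epsilon: add q10.
From q13 via epsilon: add q5, q9.
From q5 via epsilon: add q0.
No new states can be added; the closed set is {q0, q2, q4, q5, q6, q9, q10, q13}.

{q0, q2, q4, q5, q6, q9, q10, q13}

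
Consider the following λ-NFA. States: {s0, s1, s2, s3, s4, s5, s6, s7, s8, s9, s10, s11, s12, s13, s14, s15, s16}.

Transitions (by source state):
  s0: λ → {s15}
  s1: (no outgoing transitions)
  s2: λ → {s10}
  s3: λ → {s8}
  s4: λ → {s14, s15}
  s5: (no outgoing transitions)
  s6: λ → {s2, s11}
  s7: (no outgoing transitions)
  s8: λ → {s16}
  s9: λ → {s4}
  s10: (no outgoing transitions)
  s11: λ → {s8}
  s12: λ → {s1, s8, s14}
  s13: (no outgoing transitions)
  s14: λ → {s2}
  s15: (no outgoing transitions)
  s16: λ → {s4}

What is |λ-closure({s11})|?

Start with {s11}.
From s11 via λ: add s8.
From s8 via λ: add s16.
From s16 via λ: add s4.
From s4 via λ: add s14, s15.
From s14 via λ: add s2.
From s2 via λ: add s10.
λ-closure = {s2, s4, s8, s10, s11, s14, s15, s16}, which has 8 states.

8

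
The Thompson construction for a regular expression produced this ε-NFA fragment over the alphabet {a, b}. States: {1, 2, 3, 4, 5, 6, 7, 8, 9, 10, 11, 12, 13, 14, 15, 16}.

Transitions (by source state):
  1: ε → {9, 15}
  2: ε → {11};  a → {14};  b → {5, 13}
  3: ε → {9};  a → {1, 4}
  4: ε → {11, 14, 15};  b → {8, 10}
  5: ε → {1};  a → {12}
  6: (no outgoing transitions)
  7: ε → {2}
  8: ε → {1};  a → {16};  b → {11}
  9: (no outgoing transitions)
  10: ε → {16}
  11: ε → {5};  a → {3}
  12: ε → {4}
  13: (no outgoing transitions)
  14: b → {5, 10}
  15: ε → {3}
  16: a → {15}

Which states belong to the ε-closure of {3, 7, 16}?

{1, 2, 3, 5, 7, 9, 11, 15, 16}

Start with {3, 7, 16}.
From 3 via ε: add 9.
From 7 via ε: add 2.
From 2 via ε: add 11.
From 11 via ε: add 5.
From 5 via ε: add 1.
From 1 via ε: add 15.
No new states can be added; the closed set is {1, 2, 3, 5, 7, 9, 11, 15, 16}.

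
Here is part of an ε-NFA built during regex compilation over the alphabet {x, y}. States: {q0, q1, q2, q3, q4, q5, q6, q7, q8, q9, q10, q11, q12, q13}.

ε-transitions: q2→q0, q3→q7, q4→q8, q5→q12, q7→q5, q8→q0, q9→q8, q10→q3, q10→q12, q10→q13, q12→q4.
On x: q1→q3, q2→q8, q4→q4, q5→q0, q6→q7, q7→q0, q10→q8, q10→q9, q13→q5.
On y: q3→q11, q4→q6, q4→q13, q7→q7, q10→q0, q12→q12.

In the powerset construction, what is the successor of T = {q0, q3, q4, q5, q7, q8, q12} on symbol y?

q3 on y → {q11}.
q4 on y → {q6, q13}.
q7 on y → {q7}.
q12 on y → {q12}.
No y-transition from q0, q5, q8.
Union after reading y: {q6, q7, q11, q12, q13}.
Now take the ε-closure:
From q7 via ε: add q5.
From q12 via ε: add q4.
From q4 via ε: add q8.
From q8 via ε: add q0.
No new states can be added; the closed set is {q0, q4, q5, q6, q7, q8, q11, q12, q13}.

{q0, q4, q5, q6, q7, q8, q11, q12, q13}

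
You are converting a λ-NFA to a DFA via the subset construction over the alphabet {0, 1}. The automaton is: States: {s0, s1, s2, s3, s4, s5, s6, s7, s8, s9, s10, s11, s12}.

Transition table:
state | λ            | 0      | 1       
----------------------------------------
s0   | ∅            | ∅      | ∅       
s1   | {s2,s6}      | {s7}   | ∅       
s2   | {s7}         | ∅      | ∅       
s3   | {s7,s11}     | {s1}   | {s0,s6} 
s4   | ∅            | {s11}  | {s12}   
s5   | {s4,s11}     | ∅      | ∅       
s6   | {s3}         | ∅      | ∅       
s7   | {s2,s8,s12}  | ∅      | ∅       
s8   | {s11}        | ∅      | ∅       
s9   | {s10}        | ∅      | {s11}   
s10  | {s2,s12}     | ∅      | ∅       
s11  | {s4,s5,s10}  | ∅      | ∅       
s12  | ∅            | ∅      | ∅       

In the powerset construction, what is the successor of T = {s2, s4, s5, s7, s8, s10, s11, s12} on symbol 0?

{s2, s4, s5, s7, s8, s10, s11, s12}

s4 on 0 → {s11}.
No 0-transition from s2, s5, s7, s8, s10, s11, s12.
Union after reading 0: {s11}.
Now take the λ-closure:
From s11 via λ: add s4, s5, s10.
From s10 via λ: add s2, s12.
From s2 via λ: add s7.
From s7 via λ: add s8.
No new states can be added; the closed set is {s2, s4, s5, s7, s8, s10, s11, s12}.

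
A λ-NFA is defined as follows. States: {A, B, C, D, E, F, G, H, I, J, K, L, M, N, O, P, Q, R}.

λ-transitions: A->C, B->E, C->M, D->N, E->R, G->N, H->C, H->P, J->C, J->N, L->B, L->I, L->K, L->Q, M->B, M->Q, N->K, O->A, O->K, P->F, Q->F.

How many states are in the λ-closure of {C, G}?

10

Start with {C, G}.
From C via λ: add M.
From G via λ: add N.
From M via λ: add B, Q.
From N via λ: add K.
From B via λ: add E.
From Q via λ: add F.
From E via λ: add R.
λ-closure = {B, C, E, F, G, K, M, N, Q, R}, which has 10 states.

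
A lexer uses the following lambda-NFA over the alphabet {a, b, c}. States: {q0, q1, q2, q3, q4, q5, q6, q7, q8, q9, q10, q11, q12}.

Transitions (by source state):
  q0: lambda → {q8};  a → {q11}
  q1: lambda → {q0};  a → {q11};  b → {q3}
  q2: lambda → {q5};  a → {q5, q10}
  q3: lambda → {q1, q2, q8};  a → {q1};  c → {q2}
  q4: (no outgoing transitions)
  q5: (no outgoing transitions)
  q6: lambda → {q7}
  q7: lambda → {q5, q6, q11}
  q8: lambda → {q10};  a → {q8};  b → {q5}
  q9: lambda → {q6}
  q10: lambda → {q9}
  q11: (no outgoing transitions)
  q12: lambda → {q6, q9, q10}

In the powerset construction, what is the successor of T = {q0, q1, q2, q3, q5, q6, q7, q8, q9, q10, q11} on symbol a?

{q0, q1, q5, q6, q7, q8, q9, q10, q11}

q0 on a → {q11}.
q1 on a → {q11}.
q2 on a → {q5, q10}.
q3 on a → {q1}.
q8 on a → {q8}.
No a-transition from q5, q6, q7, q9, q10, q11.
Union after reading a: {q1, q5, q8, q10, q11}.
Now take the lambda-closure:
From q1 via lambda: add q0.
From q10 via lambda: add q9.
From q9 via lambda: add q6.
From q6 via lambda: add q7.
No new states can be added; the closed set is {q0, q1, q5, q6, q7, q8, q9, q10, q11}.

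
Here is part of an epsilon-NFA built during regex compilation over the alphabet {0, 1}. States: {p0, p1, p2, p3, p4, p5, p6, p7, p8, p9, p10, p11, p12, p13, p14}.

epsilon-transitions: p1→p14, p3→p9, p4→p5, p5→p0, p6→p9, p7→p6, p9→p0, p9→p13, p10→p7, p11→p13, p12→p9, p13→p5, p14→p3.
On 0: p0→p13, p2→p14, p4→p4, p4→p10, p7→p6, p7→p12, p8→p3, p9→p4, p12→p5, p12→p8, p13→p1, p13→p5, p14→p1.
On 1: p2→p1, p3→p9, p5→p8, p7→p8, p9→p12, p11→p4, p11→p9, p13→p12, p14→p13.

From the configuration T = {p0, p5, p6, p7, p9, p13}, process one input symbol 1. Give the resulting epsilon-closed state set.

{p0, p5, p8, p9, p12, p13}

p5 on 1 → {p8}.
p7 on 1 → {p8}.
p9 on 1 → {p12}.
p13 on 1 → {p12}.
No 1-transition from p0, p6.
Union after reading 1: {p8, p12}.
Now take the epsilon-closure:
From p12 via epsilon: add p9.
From p9 via epsilon: add p0, p13.
From p13 via epsilon: add p5.
No new states can be added; the closed set is {p0, p5, p8, p9, p12, p13}.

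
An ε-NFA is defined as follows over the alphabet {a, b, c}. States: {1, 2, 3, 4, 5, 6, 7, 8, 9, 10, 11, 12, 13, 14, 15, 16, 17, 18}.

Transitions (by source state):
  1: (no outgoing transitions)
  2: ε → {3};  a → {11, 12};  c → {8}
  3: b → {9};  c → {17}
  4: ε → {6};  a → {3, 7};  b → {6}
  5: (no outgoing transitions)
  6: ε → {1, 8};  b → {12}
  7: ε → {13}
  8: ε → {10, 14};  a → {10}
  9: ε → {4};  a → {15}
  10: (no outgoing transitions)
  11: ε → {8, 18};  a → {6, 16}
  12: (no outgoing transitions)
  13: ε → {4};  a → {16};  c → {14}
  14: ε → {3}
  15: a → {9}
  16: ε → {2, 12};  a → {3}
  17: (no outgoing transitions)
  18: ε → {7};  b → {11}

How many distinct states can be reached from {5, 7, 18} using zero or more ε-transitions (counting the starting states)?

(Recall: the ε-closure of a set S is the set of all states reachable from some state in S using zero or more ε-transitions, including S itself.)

11

Start with {5, 7, 18}.
From 7 via ε: add 13.
From 13 via ε: add 4.
From 4 via ε: add 6.
From 6 via ε: add 1, 8.
From 8 via ε: add 10, 14.
From 14 via ε: add 3.
ε-closure = {1, 3, 4, 5, 6, 7, 8, 10, 13, 14, 18}, which has 11 states.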